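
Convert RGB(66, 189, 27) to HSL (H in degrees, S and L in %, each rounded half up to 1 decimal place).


Normalize: R'=66/255≈0.2588, G'=189/255≈0.7412, B'=27/255≈0.1059
Max=189/255, Min=27/255, Δ=Max-Min=162/255
L = (Max+Min)/2 = (189+27)/510 = 216/510 = 0.42352… → L = 42.4%
L ≤ 0.5 → S = Δ/(Max+Min) = 162/(189+27) = 162/216 = 0.75 → S = 75.0%
(the 1/255 factors cancel in S and H, so raw channel differences can be used)
Max is G' → H = 60 × ((B-R)/Δ + 2) = 60 × ((27-66)/162 + 2)
  -39/162 + 2 = -0.2407… + 2 = 1.7592…
  H = 60 × 1.7592… = 105.555…° → H = 105.6°
= HSL(105.6°, 75.0%, 42.4%)


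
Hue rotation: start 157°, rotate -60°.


New hue = (H + rotation) mod 360
New hue = (157 -60) mod 360
= 97 mod 360
= 97°


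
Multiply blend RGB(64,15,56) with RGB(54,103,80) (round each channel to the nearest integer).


Multiply: C = A×B/255, rounded to nearest integer
R: 64×54/255 = 3456/255 ≈ 13.553 → 14
G: 15×103/255 = 1545/255 ≈ 6.059 → 6
B: 56×80/255 = 4480/255 ≈ 17.569 → 18
= RGB(14, 6, 18)


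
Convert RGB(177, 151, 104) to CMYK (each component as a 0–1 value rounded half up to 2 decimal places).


R'=177/255≈0.6941, G'=151/255≈0.5922, B'=104/255≈0.4078
K = 1 - max(R',G',B') = 1 - 177/255 = 78/255 = 0.30588… → 0.31
(1-R'-K)/(1-K) simplifies to (max-R)/max with max = 177:
C = (177-177)/177 = 0/177 = 0 → 0.00
M = (177-151)/177 = 26/177 = 0.14689… → 0.15
Y = (177-104)/177 = 73/177 = 0.41242… → 0.41
= CMYK(0.00, 0.15, 0.41, 0.31)


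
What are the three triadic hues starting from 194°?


Triadic: equally spaced at 120° intervals
H1 = 194°
H2 = (194 + 120) mod 360 = 314°
H3 = (194 + 240) mod 360 = 74°
Triadic = 194°, 314°, 74°


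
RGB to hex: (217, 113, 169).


R = 217 → D9 (hex)
G = 113 → 71 (hex)
B = 169 → A9 (hex)
Hex = #D971A9


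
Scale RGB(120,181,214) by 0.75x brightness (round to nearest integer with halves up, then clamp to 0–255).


Multiply each channel by 0.75, round half up, clamp to [0, 255]
R: 120×0.75 = 90
G: 181×0.75 = 135.75 → round → 136
B: 214×0.75 = 160.5 → round → 161
= RGB(90, 136, 161)


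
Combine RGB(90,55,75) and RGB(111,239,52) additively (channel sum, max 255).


Additive: each channel = min(255, C₁+C₂)
R: 90+111 = 201 → 201
G: 55+239 = 294 → 255
B: 75+52 = 127 → 127
= RGB(201, 255, 127)


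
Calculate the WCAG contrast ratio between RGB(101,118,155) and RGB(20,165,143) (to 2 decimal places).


Linearize each sRGB channel c=v/255: c/12.92 if c ≤ 0.04045 else ((c+0.055)/1.055)^2.4
L = 0.2126×R_lin + 0.7152×G_lin + 0.0722×B_lin
Color 1 (101,118,155):
  R=101: 101/255≈0.3961 > 0.04045 → ((0.3961+0.055)/1.055)^2.4 ≈ 0.13014
  G=118: 118/255≈0.4627 > 0.04045 → ((0.4627+0.055)/1.055)^2.4 ≈ 0.18116
  B=155: 155/255≈0.6078 > 0.04045 → ((0.6078+0.055)/1.055)^2.4 ≈ 0.32778
  L1 = 0.2126×0.13014 + 0.7152×0.18116 + 0.0722×0.32778 ≈ 0.18090
Color 2 (20,165,143):
  R=20: 20/255≈0.0784 > 0.04045 → ((0.0784+0.055)/1.055)^2.4 ≈ 0.00700
  G=165: 165/255≈0.6471 > 0.04045 → ((0.6471+0.055)/1.055)^2.4 ≈ 0.37626
  B=143: 143/255≈0.5608 > 0.04045 → ((0.5608+0.055)/1.055)^2.4 ≈ 0.27468
  L2 = 0.2126×0.00700 + 0.7152×0.37626 + 0.0722×0.27468 ≈ 0.29042
Lighter = 0.29042, Darker = 0.18090
Ratio = (L_lighter + 0.05) / (L_darker + 0.05)
Ratio = (0.29042 + 0.05) / (0.18090 + 0.05) = 0.34042 / 0.23090 ≈ 1.4743
Ratio ≈ 1.47:1


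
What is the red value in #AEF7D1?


Color: #AEF7D1
R = AE = 174
G = F7 = 247
B = D1 = 209
Red = 174


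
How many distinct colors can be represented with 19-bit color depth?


Colors = 2^bits = 2^19
= 524,288 colors


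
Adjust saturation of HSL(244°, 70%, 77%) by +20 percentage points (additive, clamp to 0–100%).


Original S = 70%
Adjustment = +20 percentage points
New S = 70 + (20) = 90
Clamp to [0, 100] → 90
= HSL(244°, 90%, 77%)


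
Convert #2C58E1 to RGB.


2C → 44 (R)
58 → 88 (G)
E1 → 225 (B)
= RGB(44, 88, 225)


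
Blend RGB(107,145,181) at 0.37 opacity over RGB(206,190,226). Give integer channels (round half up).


C = α×F + (1-α)×B, with 1-α = 0.63
R: 0.37×107 + 0.63×206 = 39.59 + 129.78 = 169.37 → 169
G: 0.37×145 + 0.63×190 = 53.65 + 119.70 = 173.35 → 173
B: 0.37×181 + 0.63×226 = 66.97 + 142.38 = 209.35 → 209
= RGB(169, 173, 209)


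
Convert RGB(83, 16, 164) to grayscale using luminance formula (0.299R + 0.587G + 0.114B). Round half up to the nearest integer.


Gray = 0.299×R + 0.587×G + 0.114×B
Gray = 0.299×83 + 0.587×16 + 0.114×164
Gray = 24.817 + 9.392 + 18.696
Gray = 52.905 → round half up → 53
Gray = 53


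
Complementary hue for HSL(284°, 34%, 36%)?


Complement = opposite side of color wheel = hue + 180°
H' = (284 + 180) mod 360 = 104°
S and L unchanged.
= HSL(104°, 34%, 36%)


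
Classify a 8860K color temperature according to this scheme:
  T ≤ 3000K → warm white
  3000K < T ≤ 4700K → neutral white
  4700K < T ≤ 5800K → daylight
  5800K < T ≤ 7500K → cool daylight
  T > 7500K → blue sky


Temperature: 8860K
8860K > 7500K → blue sky
Classification: blue sky


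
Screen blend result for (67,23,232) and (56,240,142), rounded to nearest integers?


Screen: C = 255 - (255-A)×(255-B)/255, rounded to nearest integer
R: 255 - (255-67)×(255-56)/255 = 255 - 37412/255 ≈ 255 - 146.714 = 108.286 → 108
G: 255 - (255-23)×(255-240)/255 = 255 - 3480/255 ≈ 255 - 13.647 = 241.353 → 241
B: 255 - (255-232)×(255-142)/255 = 255 - 2599/255 ≈ 255 - 10.192 = 244.808 → 245
= RGB(108, 241, 245)


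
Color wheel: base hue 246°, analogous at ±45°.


Base hue: 246°
Left analog: (246 - 45) mod 360 = 201°
Right analog: (246 + 45) mod 360 = 291°
Analogous hues = 201° and 291°


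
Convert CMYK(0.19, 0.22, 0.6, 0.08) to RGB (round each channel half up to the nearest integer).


R = 255 × (1-C) × (1-K) = 255 × 0.81 × 0.92 = 190.026 → 190
G = 255 × (1-M) × (1-K) = 255 × 0.78 × 0.92 = 182.988 → 183
B = 255 × (1-Y) × (1-K) = 255 × 0.40 × 0.92 = 93.84 → 94
= RGB(190, 183, 94)


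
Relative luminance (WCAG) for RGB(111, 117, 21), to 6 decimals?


Linearize each channel (sRGB transfer function): c = v/255; c_lin = c/12.92 if c ≤ 0.04045, else ((c+0.055)/1.055)^2.4
  R: 111/255 ≈ 0.435294 > 0.04045 → ((0.435294+0.055)/1.055)^2.4 ≈ 0.158961
  G: 117/255 ≈ 0.458824 > 0.04045 → ((0.458824+0.055)/1.055)^2.4 ≈ 0.177888
  B: 21/255 ≈ 0.082353 > 0.04045 → ((0.082353+0.055)/1.055)^2.4 ≈ 0.007499
R_lin = 0.158961, G_lin = 0.177888, B_lin = 0.007499
L = 0.2126×R + 0.7152×G + 0.0722×B
L = 0.2126×0.158961 + 0.7152×0.177888 + 0.0722×0.007499
L ≈ 0.161562


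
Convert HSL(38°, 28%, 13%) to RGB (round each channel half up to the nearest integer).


H=38°, S=0.28, L=0.13
C = (1-|2L-1|)×S = (1-|-0.74|)×0.28 = 0.0728
H' = H/60 = 38/60 ≈ 0.6333; X = C×(1-|H' mod 2 - 1|) ≈ 0.0461
m = L - C/2 = 0.13 - 0.0364 = 0.0936
Sector ⌊H'⌋ = 0 → (R',G',B') = (0.0728, ≈0.0461, 0.0)
RGB = ((R'+m)×255, (G'+m)×255, (B'+m)×255) = (42.432, 35.6252, 23.868)
Round half up → RGB(42, 36, 24)


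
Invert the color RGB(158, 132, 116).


Invert: (255-R, 255-G, 255-B)
R: 255-158 = 97
G: 255-132 = 123
B: 255-116 = 139
= RGB(97, 123, 139)


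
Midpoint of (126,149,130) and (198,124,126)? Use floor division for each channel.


Midpoint: each channel = ⌊(C₁+C₂)/2⌋
R: ⌊(126+198)/2⌋ = 162
G: ⌊(149+124)/2⌋ = 136
B: ⌊(130+126)/2⌋ = 128
= RGB(162, 136, 128)


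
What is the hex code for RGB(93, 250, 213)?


R = 93 → 5D (hex)
G = 250 → FA (hex)
B = 213 → D5 (hex)
Hex = #5DFAD5


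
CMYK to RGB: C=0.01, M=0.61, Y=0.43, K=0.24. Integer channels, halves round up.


R = 255 × (1-C) × (1-K) = 255 × 0.99 × 0.76 = 191.862 → 192
G = 255 × (1-M) × (1-K) = 255 × 0.39 × 0.76 = 75.582 → 76
B = 255 × (1-Y) × (1-K) = 255 × 0.57 × 0.76 = 110.466 → 110
= RGB(192, 76, 110)


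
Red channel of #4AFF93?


Color: #4AFF93
R = 4A = 74
G = FF = 255
B = 93 = 147
Red = 74


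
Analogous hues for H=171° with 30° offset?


Base hue: 171°
Left analog: (171 - 30) mod 360 = 141°
Right analog: (171 + 30) mod 360 = 201°
Analogous hues = 141° and 201°


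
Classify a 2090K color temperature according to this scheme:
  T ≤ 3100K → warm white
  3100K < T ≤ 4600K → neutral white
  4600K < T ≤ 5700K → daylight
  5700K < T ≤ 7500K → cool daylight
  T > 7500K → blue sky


Temperature: 2090K
2090K ≤ 3100K → warm white
Classification: warm white


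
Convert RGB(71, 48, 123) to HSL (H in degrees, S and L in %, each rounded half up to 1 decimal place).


Normalize: R'=71/255≈0.2784, G'=48/255≈0.1882, B'=123/255≈0.4824
Max=123/255, Min=48/255, Δ=Max-Min=75/255
L = (Max+Min)/2 = (123+48)/510 = 171/510 = 0.33529… → L = 33.5%
L ≤ 0.5 → S = Δ/(Max+Min) = 75/(123+48) = 75/171 = 0.43859… → S = 43.9%
(the 1/255 factors cancel in S and H, so raw channel differences can be used)
Max is B' → H = 60 × ((R-G)/Δ + 4) = 60 × ((71-48)/75 + 4)
  23/75 + 4 = 0.3066… + 4 = 4.3066…
  H = 60 × 4.3066… = 258.4° → H = 258.4°
= HSL(258.4°, 43.9%, 33.5%)


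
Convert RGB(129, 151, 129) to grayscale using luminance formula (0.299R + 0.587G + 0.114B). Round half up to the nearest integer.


Gray = 0.299×R + 0.587×G + 0.114×B
Gray = 0.299×129 + 0.587×151 + 0.114×129
Gray = 38.571 + 88.637 + 14.706
Gray = 141.914 → round half up → 142
Gray = 142


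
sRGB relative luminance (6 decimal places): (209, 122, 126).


Linearize each channel (sRGB transfer function): c = v/255; c_lin = c/12.92 if c ≤ 0.04045, else ((c+0.055)/1.055)^2.4
  R: 209/255 ≈ 0.819608 > 0.04045 → ((0.819608+0.055)/1.055)^2.4 ≈ 0.637597
  G: 122/255 ≈ 0.478431 > 0.04045 → ((0.478431+0.055)/1.055)^2.4 ≈ 0.194618
  B: 126/255 ≈ 0.494118 > 0.04045 → ((0.494118+0.055)/1.055)^2.4 ≈ 0.208637
R_lin = 0.637597, G_lin = 0.194618, B_lin = 0.208637
L = 0.2126×R + 0.7152×G + 0.0722×B
L = 0.2126×0.637597 + 0.7152×0.194618 + 0.0722×0.208637
L ≈ 0.289807


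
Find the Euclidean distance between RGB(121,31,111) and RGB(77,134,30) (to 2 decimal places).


d = √[(R₁-R₂)² + (G₁-G₂)² + (B₁-B₂)²]
d = √[(121-77)² + (31-134)² + (111-30)²]
d = √[1936 + 10609 + 6561]
d = √19106
d ≈ 138.22


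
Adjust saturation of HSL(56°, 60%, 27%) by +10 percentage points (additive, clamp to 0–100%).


Original S = 60%
Adjustment = +10 percentage points
New S = 60 + (10) = 70
Clamp to [0, 100] → 70
= HSL(56°, 70%, 27%)


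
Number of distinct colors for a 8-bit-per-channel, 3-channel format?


Total bits = 8 bits/channel × 3 channels = 24 bits
Distinct colors = 2^24
= 16,777,216 colors


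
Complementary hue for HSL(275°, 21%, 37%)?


Complement = opposite side of color wheel = hue + 180°
H' = (275 + 180) mod 360 = 95°
S and L unchanged.
= HSL(95°, 21%, 37%)


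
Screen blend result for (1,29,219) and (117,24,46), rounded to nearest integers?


Screen: C = 255 - (255-A)×(255-B)/255, rounded to nearest integer
R: 255 - (255-1)×(255-117)/255 = 255 - 35052/255 ≈ 255 - 137.459 = 117.541 → 118
G: 255 - (255-29)×(255-24)/255 = 255 - 52206/255 ≈ 255 - 204.729 = 50.271 → 50
B: 255 - (255-219)×(255-46)/255 = 255 - 7524/255 ≈ 255 - 29.506 = 225.494 → 225
= RGB(118, 50, 225)


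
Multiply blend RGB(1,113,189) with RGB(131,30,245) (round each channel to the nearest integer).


Multiply: C = A×B/255, rounded to nearest integer
R: 1×131/255 = 131/255 ≈ 0.514 → 1
G: 113×30/255 = 3390/255 ≈ 13.294 → 13
B: 189×245/255 = 46305/255 ≈ 181.588 → 182
= RGB(1, 13, 182)


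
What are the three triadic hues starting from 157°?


Triadic: equally spaced at 120° intervals
H1 = 157°
H2 = (157 + 120) mod 360 = 277°
H3 = (157 + 240) mod 360 = 37°
Triadic = 157°, 277°, 37°


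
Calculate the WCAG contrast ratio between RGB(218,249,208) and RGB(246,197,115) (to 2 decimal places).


Linearize each sRGB channel c=v/255: c/12.92 if c ≤ 0.04045 else ((c+0.055)/1.055)^2.4
L = 0.2126×R_lin + 0.7152×G_lin + 0.0722×B_lin
Color 1 (218,249,208):
  R=218: 218/255≈0.8549 > 0.04045 → ((0.8549+0.055)/1.055)^2.4 ≈ 0.70110
  G=249: 249/255≈0.9765 > 0.04045 → ((0.9765+0.055)/1.055)^2.4 ≈ 0.94731
  B=208: 208/255≈0.8157 > 0.04045 → ((0.8157+0.055)/1.055)^2.4 ≈ 0.63076
  L1 = 0.2126×0.70110 + 0.7152×0.94731 + 0.0722×0.63076 ≈ 0.87211
Color 2 (246,197,115):
  R=246: 246/255≈0.9647 > 0.04045 → ((0.9647+0.055)/1.055)^2.4 ≈ 0.92158
  G=197: 197/255≈0.7725 > 0.04045 → ((0.7725+0.055)/1.055)^2.4 ≈ 0.55834
  B=115: 115/255≈0.4510 > 0.04045 → ((0.4510+0.055)/1.055)^2.4 ≈ 0.17144
  L2 = 0.2126×0.92158 + 0.7152×0.55834 + 0.0722×0.17144 ≈ 0.60763
Lighter = 0.87211, Darker = 0.60763
Ratio = (L_lighter + 0.05) / (L_darker + 0.05)
Ratio = (0.87211 + 0.05) / (0.60763 + 0.05) = 0.92211 / 0.65763 ≈ 1.4022
Ratio ≈ 1.40:1


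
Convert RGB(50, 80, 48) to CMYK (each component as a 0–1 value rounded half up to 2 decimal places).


R'=50/255≈0.1961, G'=80/255≈0.3137, B'=48/255≈0.1882
K = 1 - max(R',G',B') = 1 - 80/255 = 175/255 = 0.68627… → 0.69
(1-R'-K)/(1-K) simplifies to (max-R)/max with max = 80:
C = (80-50)/80 = 30/80 = 0.375 → 0.38
M = (80-80)/80 = 0/80 = 0 → 0.00
Y = (80-48)/80 = 32/80 = 0.4 → 0.40
= CMYK(0.38, 0.00, 0.40, 0.69)


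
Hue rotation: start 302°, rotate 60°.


New hue = (H + rotation) mod 360
New hue = (302 + 60) mod 360
= 362 mod 360
= 2°


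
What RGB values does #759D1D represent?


75 → 117 (R)
9D → 157 (G)
1D → 29 (B)
= RGB(117, 157, 29)


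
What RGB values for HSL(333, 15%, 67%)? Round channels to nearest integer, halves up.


H=333°, S=0.15, L=0.67
C = (1-|2L-1|)×S = (1-|0.34|)×0.15 = 0.099
H' = H/60 = 333/60 ≈ 5.5500; X = C×(1-|H' mod 2 - 1|) = 0.04455
m = L - C/2 = 0.67 - 0.0495 = 0.6205
Sector ⌊H'⌋ = 5 → (R',G',B') = (0.099, 0.0, 0.04455)
RGB = ((R'+m)×255, (G'+m)×255, (B'+m)×255) = (183.4725, 158.2275, 169.58775)
Round half up → RGB(183, 158, 170)


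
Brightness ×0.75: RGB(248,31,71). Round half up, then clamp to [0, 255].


Multiply each channel by 0.75, round half up, clamp to [0, 255]
R: 248×0.75 = 186
G: 31×0.75 = 23.25 → round → 23
B: 71×0.75 = 53.25 → round → 53
= RGB(186, 23, 53)


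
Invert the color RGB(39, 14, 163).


Invert: (255-R, 255-G, 255-B)
R: 255-39 = 216
G: 255-14 = 241
B: 255-163 = 92
= RGB(216, 241, 92)


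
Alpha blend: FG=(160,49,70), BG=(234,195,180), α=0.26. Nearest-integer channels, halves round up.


C = α×F + (1-α)×B, with 1-α = 0.74
R: 0.26×160 + 0.74×234 = 41.60 + 173.16 = 214.76 → 215
G: 0.26×49 + 0.74×195 = 12.74 + 144.30 = 157.04 → 157
B: 0.26×70 + 0.74×180 = 18.20 + 133.20 = 151.40 → 151
= RGB(215, 157, 151)


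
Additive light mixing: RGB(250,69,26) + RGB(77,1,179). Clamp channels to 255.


Additive: each channel = min(255, C₁+C₂)
R: 250+77 = 327 → 255
G: 69+1 = 70 → 70
B: 26+179 = 205 → 205
= RGB(255, 70, 205)


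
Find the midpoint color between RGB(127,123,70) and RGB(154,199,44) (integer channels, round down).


Midpoint: each channel = ⌊(C₁+C₂)/2⌋
R: ⌊(127+154)/2⌋ = 140
G: ⌊(123+199)/2⌋ = 161
B: ⌊(70+44)/2⌋ = 57
= RGB(140, 161, 57)


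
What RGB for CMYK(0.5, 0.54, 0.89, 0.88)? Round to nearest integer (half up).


R = 255 × (1-C) × (1-K) = 255 × 0.50 × 0.12 = 15.3 → 15
G = 255 × (1-M) × (1-K) = 255 × 0.46 × 0.12 = 14.076 → 14
B = 255 × (1-Y) × (1-K) = 255 × 0.11 × 0.12 = 3.366 → 3
= RGB(15, 14, 3)


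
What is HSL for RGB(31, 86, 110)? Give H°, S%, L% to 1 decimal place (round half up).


Normalize: R'=31/255≈0.1216, G'=86/255≈0.3373, B'=110/255≈0.4314
Max=110/255, Min=31/255, Δ=Max-Min=79/255
L = (Max+Min)/2 = (110+31)/510 = 141/510 = 0.27647… → L = 27.6%
L ≤ 0.5 → S = Δ/(Max+Min) = 79/(110+31) = 79/141 = 0.56028… → S = 56.0%
(the 1/255 factors cancel in S and H, so raw channel differences can be used)
Max is B' → H = 60 × ((R-G)/Δ + 4) = 60 × ((31-86)/79 + 4)
  -55/79 + 4 = -0.6962… + 4 = 3.3037…
  H = 60 × 3.3037… = 198.227…° → H = 198.2°
= HSL(198.2°, 56.0%, 27.6%)


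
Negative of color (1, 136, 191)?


Invert: (255-R, 255-G, 255-B)
R: 255-1 = 254
G: 255-136 = 119
B: 255-191 = 64
= RGB(254, 119, 64)


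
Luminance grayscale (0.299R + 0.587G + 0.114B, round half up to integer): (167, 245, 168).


Gray = 0.299×R + 0.587×G + 0.114×B
Gray = 0.299×167 + 0.587×245 + 0.114×168
Gray = 49.933 + 143.815 + 19.152
Gray = 212.900 → round half up → 213
Gray = 213


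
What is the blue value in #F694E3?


Color: #F694E3
R = F6 = 246
G = 94 = 148
B = E3 = 227
Blue = 227


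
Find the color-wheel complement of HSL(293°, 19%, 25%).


Complement = opposite side of color wheel = hue + 180°
H' = (293 + 180) mod 360 = 113°
S and L unchanged.
= HSL(113°, 19%, 25%)


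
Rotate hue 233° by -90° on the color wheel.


New hue = (H + rotation) mod 360
New hue = (233 -90) mod 360
= 143 mod 360
= 143°


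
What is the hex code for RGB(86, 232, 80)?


R = 86 → 56 (hex)
G = 232 → E8 (hex)
B = 80 → 50 (hex)
Hex = #56E850


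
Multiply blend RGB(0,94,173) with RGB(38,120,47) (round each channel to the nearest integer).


Multiply: C = A×B/255, rounded to nearest integer
R: 0×38/255 = 0/255 ≈ 0.000 → 0
G: 94×120/255 = 11280/255 ≈ 44.235 → 44
B: 173×47/255 = 8131/255 ≈ 31.886 → 32
= RGB(0, 44, 32)


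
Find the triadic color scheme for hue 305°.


Triadic: equally spaced at 120° intervals
H1 = 305°
H2 = (305 + 120) mod 360 = 65°
H3 = (305 + 240) mod 360 = 185°
Triadic = 305°, 65°, 185°


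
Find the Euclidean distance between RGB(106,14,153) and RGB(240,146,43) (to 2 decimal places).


d = √[(R₁-R₂)² + (G₁-G₂)² + (B₁-B₂)²]
d = √[(106-240)² + (14-146)² + (153-43)²]
d = √[17956 + 17424 + 12100]
d = √47480
d ≈ 217.90


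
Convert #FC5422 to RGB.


FC → 252 (R)
54 → 84 (G)
22 → 34 (B)
= RGB(252, 84, 34)


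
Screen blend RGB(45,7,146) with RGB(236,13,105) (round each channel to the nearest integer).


Screen: C = 255 - (255-A)×(255-B)/255, rounded to nearest integer
R: 255 - (255-45)×(255-236)/255 = 255 - 3990/255 ≈ 255 - 15.647 = 239.353 → 239
G: 255 - (255-7)×(255-13)/255 = 255 - 60016/255 ≈ 255 - 235.357 = 19.643 → 20
B: 255 - (255-146)×(255-105)/255 = 255 - 16350/255 ≈ 255 - 64.118 = 190.882 → 191
= RGB(239, 20, 191)


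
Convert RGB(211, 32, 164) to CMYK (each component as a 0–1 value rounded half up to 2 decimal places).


R'=211/255≈0.8275, G'=32/255≈0.1255, B'=164/255≈0.6431
K = 1 - max(R',G',B') = 1 - 211/255 = 44/255 = 0.17254… → 0.17
(1-R'-K)/(1-K) simplifies to (max-R)/max with max = 211:
C = (211-211)/211 = 0/211 = 0 → 0.00
M = (211-32)/211 = 179/211 = 0.84834… → 0.85
Y = (211-164)/211 = 47/211 = 0.22274… → 0.22
= CMYK(0.00, 0.85, 0.22, 0.17)


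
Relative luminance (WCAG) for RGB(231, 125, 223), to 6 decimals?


Linearize each channel (sRGB transfer function): c = v/255; c_lin = c/12.92 if c ≤ 0.04045, else ((c+0.055)/1.055)^2.4
  R: 231/255 ≈ 0.905882 > 0.04045 → ((0.905882+0.055)/1.055)^2.4 ≈ 0.799103
  G: 125/255 ≈ 0.490196 > 0.04045 → ((0.490196+0.055)/1.055)^2.4 ≈ 0.205079
  B: 223/255 ≈ 0.874510 > 0.04045 → ((0.874510+0.055)/1.055)^2.4 ≈ 0.737910
R_lin = 0.799103, G_lin = 0.205079, B_lin = 0.737910
L = 0.2126×R + 0.7152×G + 0.0722×B
L = 0.2126×0.799103 + 0.7152×0.205079 + 0.0722×0.737910
L ≈ 0.369839


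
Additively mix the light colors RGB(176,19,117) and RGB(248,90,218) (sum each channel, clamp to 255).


Additive: each channel = min(255, C₁+C₂)
R: 176+248 = 424 → 255
G: 19+90 = 109 → 109
B: 117+218 = 335 → 255
= RGB(255, 109, 255)


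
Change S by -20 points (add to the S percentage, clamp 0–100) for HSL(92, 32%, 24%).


Original S = 32%
Adjustment = -20 percentage points
New S = 32 + (-20) = 12
Clamp to [0, 100] → 12
= HSL(92°, 12%, 24%)


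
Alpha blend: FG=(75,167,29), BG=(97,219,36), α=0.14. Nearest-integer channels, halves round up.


C = α×F + (1-α)×B, with 1-α = 0.86
R: 0.14×75 + 0.86×97 = 10.50 + 83.42 = 93.92 → 94
G: 0.14×167 + 0.86×219 = 23.38 + 188.34 = 211.72 → 212
B: 0.14×29 + 0.86×36 = 4.06 + 30.96 = 35.02 → 35
= RGB(94, 212, 35)


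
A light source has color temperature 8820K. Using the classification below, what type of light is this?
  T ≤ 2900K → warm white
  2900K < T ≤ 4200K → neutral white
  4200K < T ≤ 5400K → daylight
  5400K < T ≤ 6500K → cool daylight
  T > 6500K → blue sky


Temperature: 8820K
8820K > 6500K → blue sky
Classification: blue sky


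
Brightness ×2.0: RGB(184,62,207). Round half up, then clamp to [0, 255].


Multiply each channel by 2.0, round half up, clamp to [0, 255]
R: 184×2.0 = 368 → clamp → 255
G: 62×2.0 = 124
B: 207×2.0 = 414 → clamp → 255
= RGB(255, 124, 255)


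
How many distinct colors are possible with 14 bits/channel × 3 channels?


Total bits = 14 bits/channel × 3 channels = 42 bits
Distinct colors = 2^42
= 4,398,046,511,104 colors


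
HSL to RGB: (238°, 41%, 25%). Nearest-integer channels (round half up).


H=238°, S=0.41, L=0.25
C = (1-|2L-1|)×S = (1-|-0.50|)×0.41 = 0.205
H' = H/60 = 238/60 ≈ 3.9667; X = C×(1-|H' mod 2 - 1|) ≈ 0.0068
m = L - C/2 = 0.25 - 0.1025 = 0.1475
Sector ⌊H'⌋ = 3 → (R',G',B') = (0.0, ≈0.0068, 0.205)
RGB = ((R'+m)×255, (G'+m)×255, (B'+m)×255) = (37.6125, 39.355, 89.8875)
Round half up → RGB(38, 39, 90)


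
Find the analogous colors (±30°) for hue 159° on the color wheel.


Base hue: 159°
Left analog: (159 - 30) mod 360 = 129°
Right analog: (159 + 30) mod 360 = 189°
Analogous hues = 129° and 189°


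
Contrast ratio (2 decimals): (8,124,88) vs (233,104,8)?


Linearize each sRGB channel c=v/255: c/12.92 if c ≤ 0.04045 else ((c+0.055)/1.055)^2.4
L = 0.2126×R_lin + 0.7152×G_lin + 0.0722×B_lin
Color 1 (8,124,88):
  R=8: 8/255≈0.0314 ≤ 0.04045 → 0.0314/12.92 ≈ 0.00243
  G=124: 124/255≈0.4863 > 0.04045 → ((0.4863+0.055)/1.055)^2.4 ≈ 0.20156
  B=88: 88/255≈0.3451 > 0.04045 → ((0.3451+0.055)/1.055)^2.4 ≈ 0.09759
  L1 = 0.2126×0.00243 + 0.7152×0.20156 + 0.0722×0.09759 ≈ 0.15172
Color 2 (233,104,8):
  R=233: 233/255≈0.9137 > 0.04045 → ((0.9137+0.055)/1.055)^2.4 ≈ 0.81485
  G=104: 104/255≈0.4078 > 0.04045 → ((0.4078+0.055)/1.055)^2.4 ≈ 0.13843
  B=8: 8/255≈0.0314 ≤ 0.04045 → 0.0314/12.92 ≈ 0.00243
  L2 = 0.2126×0.81485 + 0.7152×0.13843 + 0.0722×0.00243 ≈ 0.27242
Lighter = 0.27242, Darker = 0.15172
Ratio = (L_lighter + 0.05) / (L_darker + 0.05)
Ratio = (0.27242 + 0.05) / (0.15172 + 0.05) = 0.32242 / 0.20172 ≈ 1.5984
Ratio ≈ 1.60:1


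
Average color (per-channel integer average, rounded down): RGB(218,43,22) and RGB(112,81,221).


Midpoint: each channel = ⌊(C₁+C₂)/2⌋
R: ⌊(218+112)/2⌋ = 165
G: ⌊(43+81)/2⌋ = 62
B: ⌊(22+221)/2⌋ = 121
= RGB(165, 62, 121)


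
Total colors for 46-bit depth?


Colors = 2^bits = 2^46
= 70,368,744,177,664 colors


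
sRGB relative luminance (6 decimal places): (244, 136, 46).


Linearize each channel (sRGB transfer function): c = v/255; c_lin = c/12.92 if c ≤ 0.04045, else ((c+0.055)/1.055)^2.4
  R: 244/255 ≈ 0.956863 > 0.04045 → ((0.956863+0.055)/1.055)^2.4 ≈ 0.904661
  G: 136/255 ≈ 0.533333 > 0.04045 → ((0.533333+0.055)/1.055)^2.4 ≈ 0.246201
  B: 46/255 ≈ 0.180392 > 0.04045 → ((0.180392+0.055)/1.055)^2.4 ≈ 0.027321
R_lin = 0.904661, G_lin = 0.246201, B_lin = 0.027321
L = 0.2126×R + 0.7152×G + 0.0722×B
L = 0.2126×0.904661 + 0.7152×0.246201 + 0.0722×0.027321
L ≈ 0.370387


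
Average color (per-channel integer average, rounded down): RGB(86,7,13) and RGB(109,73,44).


Midpoint: each channel = ⌊(C₁+C₂)/2⌋
R: ⌊(86+109)/2⌋ = 97
G: ⌊(7+73)/2⌋ = 40
B: ⌊(13+44)/2⌋ = 28
= RGB(97, 40, 28)


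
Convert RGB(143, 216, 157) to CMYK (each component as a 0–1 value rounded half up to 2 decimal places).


R'=143/255≈0.5608, G'=216/255≈0.8471, B'=157/255≈0.6157
K = 1 - max(R',G',B') = 1 - 216/255 = 39/255 = 0.15294… → 0.15
(1-R'-K)/(1-K) simplifies to (max-R)/max with max = 216:
C = (216-143)/216 = 73/216 = 0.33796… → 0.34
M = (216-216)/216 = 0/216 = 0 → 0.00
Y = (216-157)/216 = 59/216 = 0.27314… → 0.27
= CMYK(0.34, 0.00, 0.27, 0.15)


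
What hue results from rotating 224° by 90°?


New hue = (H + rotation) mod 360
New hue = (224 + 90) mod 360
= 314 mod 360
= 314°


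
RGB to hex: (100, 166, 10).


R = 100 → 64 (hex)
G = 166 → A6 (hex)
B = 10 → 0A (hex)
Hex = #64A60A


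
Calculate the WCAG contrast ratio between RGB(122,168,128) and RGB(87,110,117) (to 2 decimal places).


Linearize each sRGB channel c=v/255: c/12.92 if c ≤ 0.04045 else ((c+0.055)/1.055)^2.4
L = 0.2126×R_lin + 0.7152×G_lin + 0.0722×B_lin
Color 1 (122,168,128):
  R=122: 122/255≈0.4784 > 0.04045 → ((0.4784+0.055)/1.055)^2.4 ≈ 0.19462
  G=168: 168/255≈0.6588 > 0.04045 → ((0.6588+0.055)/1.055)^2.4 ≈ 0.39157
  B=128: 128/255≈0.5020 > 0.04045 → ((0.5020+0.055)/1.055)^2.4 ≈ 0.21586
  L1 = 0.2126×0.19462 + 0.7152×0.39157 + 0.0722×0.21586 ≈ 0.33701
Color 2 (87,110,117):
  R=87: 87/255≈0.3412 > 0.04045 → ((0.3412+0.055)/1.055)^2.4 ≈ 0.09531
  G=110: 110/255≈0.4314 > 0.04045 → ((0.4314+0.055)/1.055)^2.4 ≈ 0.15593
  B=117: 117/255≈0.4588 > 0.04045 → ((0.4588+0.055)/1.055)^2.4 ≈ 0.17789
  L2 = 0.2126×0.09531 + 0.7152×0.15593 + 0.0722×0.17789 ≈ 0.14462
Lighter = 0.33701, Darker = 0.14462
Ratio = (L_lighter + 0.05) / (L_darker + 0.05)
Ratio = (0.33701 + 0.05) / (0.14462 + 0.05) = 0.38701 / 0.19462 ≈ 1.9885
Ratio ≈ 1.99:1


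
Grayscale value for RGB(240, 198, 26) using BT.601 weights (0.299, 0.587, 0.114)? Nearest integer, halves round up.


Gray = 0.299×R + 0.587×G + 0.114×B
Gray = 0.299×240 + 0.587×198 + 0.114×26
Gray = 71.760 + 116.226 + 2.964
Gray = 190.950 → round half up → 191
Gray = 191


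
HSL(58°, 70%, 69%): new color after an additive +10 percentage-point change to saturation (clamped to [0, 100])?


Original S = 70%
Adjustment = +10 percentage points
New S = 70 + (10) = 80
Clamp to [0, 100] → 80
= HSL(58°, 80%, 69%)


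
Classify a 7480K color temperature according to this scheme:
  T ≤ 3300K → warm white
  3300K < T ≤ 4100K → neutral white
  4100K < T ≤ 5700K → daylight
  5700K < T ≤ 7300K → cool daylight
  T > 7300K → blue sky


Temperature: 7480K
7480K > 7300K → blue sky
Classification: blue sky


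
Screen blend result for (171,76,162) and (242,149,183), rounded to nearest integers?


Screen: C = 255 - (255-A)×(255-B)/255, rounded to nearest integer
R: 255 - (255-171)×(255-242)/255 = 255 - 1092/255 ≈ 255 - 4.282 = 250.718 → 251
G: 255 - (255-76)×(255-149)/255 = 255 - 18974/255 ≈ 255 - 74.408 = 180.592 → 181
B: 255 - (255-162)×(255-183)/255 = 255 - 6696/255 ≈ 255 - 26.259 = 228.741 → 229
= RGB(251, 181, 229)


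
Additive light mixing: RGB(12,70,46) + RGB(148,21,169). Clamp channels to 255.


Additive: each channel = min(255, C₁+C₂)
R: 12+148 = 160 → 160
G: 70+21 = 91 → 91
B: 46+169 = 215 → 215
= RGB(160, 91, 215)


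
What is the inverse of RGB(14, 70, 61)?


Invert: (255-R, 255-G, 255-B)
R: 255-14 = 241
G: 255-70 = 185
B: 255-61 = 194
= RGB(241, 185, 194)


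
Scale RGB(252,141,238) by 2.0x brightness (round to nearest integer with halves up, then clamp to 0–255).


Multiply each channel by 2.0, round half up, clamp to [0, 255]
R: 252×2.0 = 504 → clamp → 255
G: 141×2.0 = 282 → clamp → 255
B: 238×2.0 = 476 → clamp → 255
= RGB(255, 255, 255)


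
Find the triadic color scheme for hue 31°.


Triadic: equally spaced at 120° intervals
H1 = 31°
H2 = (31 + 120) mod 360 = 151°
H3 = (31 + 240) mod 360 = 271°
Triadic = 31°, 151°, 271°


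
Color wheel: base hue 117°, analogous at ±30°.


Base hue: 117°
Left analog: (117 - 30) mod 360 = 87°
Right analog: (117 + 30) mod 360 = 147°
Analogous hues = 87° and 147°


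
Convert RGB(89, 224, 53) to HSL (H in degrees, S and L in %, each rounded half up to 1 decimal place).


Normalize: R'=89/255≈0.3490, G'=224/255≈0.8784, B'=53/255≈0.2078
Max=224/255, Min=53/255, Δ=Max-Min=171/255
L = (Max+Min)/2 = (224+53)/510 = 277/510 = 0.54313… → L = 54.3%
L > 0.5 → S = Δ/(2-Max-Min) = 171/(510-224-53) = 171/233 = 0.73390… → S = 73.4%
(the 1/255 factors cancel in S and H, so raw channel differences can be used)
Max is G' → H = 60 × ((B-R)/Δ + 2) = 60 × ((53-89)/171 + 2)
  -36/171 + 2 = -0.2105… + 2 = 1.7894…
  H = 60 × 1.7894… = 107.368…° → H = 107.4°
= HSL(107.4°, 73.4%, 54.3%)


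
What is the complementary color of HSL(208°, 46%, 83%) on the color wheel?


Complement = opposite side of color wheel = hue + 180°
H' = (208 + 180) mod 360 = 28°
S and L unchanged.
= HSL(28°, 46%, 83%)


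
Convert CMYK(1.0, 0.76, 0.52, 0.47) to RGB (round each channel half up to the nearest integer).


R = 255 × (1-C) × (1-K) = 255 × 0.00 × 0.53 = 0
G = 255 × (1-M) × (1-K) = 255 × 0.24 × 0.53 = 32.436 → 32
B = 255 × (1-Y) × (1-K) = 255 × 0.48 × 0.53 = 64.872 → 65
= RGB(0, 32, 65)


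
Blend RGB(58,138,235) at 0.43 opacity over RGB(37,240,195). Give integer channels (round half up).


C = α×F + (1-α)×B, with 1-α = 0.57
R: 0.43×58 + 0.57×37 = 24.94 + 21.09 = 46.03 → 46
G: 0.43×138 + 0.57×240 = 59.34 + 136.80 = 196.14 → 196
B: 0.43×235 + 0.57×195 = 101.05 + 111.15 = 212.20 → 212
= RGB(46, 196, 212)


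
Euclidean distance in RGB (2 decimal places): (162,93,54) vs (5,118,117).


d = √[(R₁-R₂)² + (G₁-G₂)² + (B₁-B₂)²]
d = √[(162-5)² + (93-118)² + (54-117)²]
d = √[24649 + 625 + 3969]
d = √29243
d ≈ 171.01


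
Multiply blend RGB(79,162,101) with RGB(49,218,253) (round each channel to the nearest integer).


Multiply: C = A×B/255, rounded to nearest integer
R: 79×49/255 = 3871/255 ≈ 15.180 → 15
G: 162×218/255 = 35316/255 ≈ 138.494 → 138
B: 101×253/255 = 25553/255 ≈ 100.208 → 100
= RGB(15, 138, 100)


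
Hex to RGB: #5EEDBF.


5E → 94 (R)
ED → 237 (G)
BF → 191 (B)
= RGB(94, 237, 191)


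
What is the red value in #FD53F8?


Color: #FD53F8
R = FD = 253
G = 53 = 83
B = F8 = 248
Red = 253


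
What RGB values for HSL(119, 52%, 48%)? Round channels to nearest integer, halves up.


H=119°, S=0.52, L=0.48
C = (1-|2L-1|)×S = (1-|-0.04|)×0.52 = 0.4992
H' = H/60 = 119/60 ≈ 1.9833; X = C×(1-|H' mod 2 - 1|) = 0.00832
m = L - C/2 = 0.48 - 0.2496 = 0.2304
Sector ⌊H'⌋ = 1 → (R',G',B') = (0.00832, 0.4992, 0.0)
RGB = ((R'+m)×255, (G'+m)×255, (B'+m)×255) = (60.8736, 186.048, 58.752)
Round half up → RGB(61, 186, 59)


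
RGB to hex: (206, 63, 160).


R = 206 → CE (hex)
G = 63 → 3F (hex)
B = 160 → A0 (hex)
Hex = #CE3FA0


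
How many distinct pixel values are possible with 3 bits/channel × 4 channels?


Total bits = 3 bits/channel × 4 channels = 12 bits
Distinct pixel values = 2^12
= 4,096 pixel values


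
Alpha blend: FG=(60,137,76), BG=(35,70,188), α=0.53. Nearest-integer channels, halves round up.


C = α×F + (1-α)×B, with 1-α = 0.47
R: 0.53×60 + 0.47×35 = 31.80 + 16.45 = 48.25 → 48
G: 0.53×137 + 0.47×70 = 72.61 + 32.90 = 105.51 → 106
B: 0.53×76 + 0.47×188 = 40.28 + 88.36 = 128.64 → 129
= RGB(48, 106, 129)


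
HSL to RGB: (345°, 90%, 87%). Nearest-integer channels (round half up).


H=345°, S=0.90, L=0.87
C = (1-|2L-1|)×S = (1-|0.74|)×0.90 = 0.234
H' = H/60 = 345/60 ≈ 5.7500; X = C×(1-|H' mod 2 - 1|) = 0.0585
m = L - C/2 = 0.87 - 0.117 = 0.753
Sector ⌊H'⌋ = 5 → (R',G',B') = (0.234, 0.0, 0.0585)
RGB = ((R'+m)×255, (G'+m)×255, (B'+m)×255) = (251.685, 192.015, 206.9325)
Round half up → RGB(252, 192, 207)


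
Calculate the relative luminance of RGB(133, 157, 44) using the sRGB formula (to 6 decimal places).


Linearize each channel (sRGB transfer function): c = v/255; c_lin = c/12.92 if c ≤ 0.04045, else ((c+0.055)/1.055)^2.4
  R: 133/255 ≈ 0.521569 > 0.04045 → ((0.521569+0.055)/1.055)^2.4 ≈ 0.234551
  G: 157/255 ≈ 0.615686 > 0.04045 → ((0.615686+0.055)/1.055)^2.4 ≈ 0.337164
  B: 44/255 ≈ 0.172549 > 0.04045 → ((0.172549+0.055)/1.055)^2.4 ≈ 0.025187
R_lin = 0.234551, G_lin = 0.337164, B_lin = 0.025187
L = 0.2126×R + 0.7152×G + 0.0722×B
L = 0.2126×0.234551 + 0.7152×0.337164 + 0.0722×0.025187
L ≈ 0.292823


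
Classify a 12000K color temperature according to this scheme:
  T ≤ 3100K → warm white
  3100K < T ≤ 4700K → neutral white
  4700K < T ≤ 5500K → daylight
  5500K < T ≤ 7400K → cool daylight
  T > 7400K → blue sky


Temperature: 12000K
12000K > 7400K → blue sky
Classification: blue sky


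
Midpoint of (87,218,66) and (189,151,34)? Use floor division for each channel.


Midpoint: each channel = ⌊(C₁+C₂)/2⌋
R: ⌊(87+189)/2⌋ = 138
G: ⌊(218+151)/2⌋ = 184
B: ⌊(66+34)/2⌋ = 50
= RGB(138, 184, 50)


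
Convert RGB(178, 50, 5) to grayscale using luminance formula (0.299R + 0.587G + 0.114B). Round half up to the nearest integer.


Gray = 0.299×R + 0.587×G + 0.114×B
Gray = 0.299×178 + 0.587×50 + 0.114×5
Gray = 53.222 + 29.350 + 0.570
Gray = 83.142 → round half up → 83
Gray = 83


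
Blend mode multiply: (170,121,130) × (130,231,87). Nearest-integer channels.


Multiply: C = A×B/255, rounded to nearest integer
R: 170×130/255 = 22100/255 ≈ 86.667 → 87
G: 121×231/255 = 27951/255 ≈ 109.612 → 110
B: 130×87/255 = 11310/255 ≈ 44.353 → 44
= RGB(87, 110, 44)


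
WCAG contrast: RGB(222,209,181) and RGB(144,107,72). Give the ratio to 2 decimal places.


Linearize each sRGB channel c=v/255: c/12.92 if c ≤ 0.04045 else ((c+0.055)/1.055)^2.4
L = 0.2126×R_lin + 0.7152×G_lin + 0.0722×B_lin
Color 1 (222,209,181):
  R=222: 222/255≈0.8706 > 0.04045 → ((0.8706+0.055)/1.055)^2.4 ≈ 0.73046
  G=209: 209/255≈0.8196 > 0.04045 → ((0.8196+0.055)/1.055)^2.4 ≈ 0.63760
  B=181: 181/255≈0.7098 > 0.04045 → ((0.7098+0.055)/1.055)^2.4 ≈ 0.46208
  L1 = 0.2126×0.73046 + 0.7152×0.63760 + 0.0722×0.46208 ≈ 0.64467
Color 2 (144,107,72):
  R=144: 144/255≈0.5647 > 0.04045 → ((0.5647+0.055)/1.055)^2.4 ≈ 0.27889
  G=107: 107/255≈0.4196 > 0.04045 → ((0.4196+0.055)/1.055)^2.4 ≈ 0.14703
  B=72: 72/255≈0.2824 > 0.04045 → ((0.2824+0.055)/1.055)^2.4 ≈ 0.06480
  L2 = 0.2126×0.27889 + 0.7152×0.14703 + 0.0722×0.06480 ≈ 0.16913
Lighter = 0.64467, Darker = 0.16913
Ratio = (L_lighter + 0.05) / (L_darker + 0.05)
Ratio = (0.64467 + 0.05) / (0.16913 + 0.05) = 0.69467 / 0.21913 ≈ 3.1702
Ratio ≈ 3.17:1


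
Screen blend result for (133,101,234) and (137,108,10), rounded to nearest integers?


Screen: C = 255 - (255-A)×(255-B)/255, rounded to nearest integer
R: 255 - (255-133)×(255-137)/255 = 255 - 14396/255 ≈ 255 - 56.455 = 198.545 → 199
G: 255 - (255-101)×(255-108)/255 = 255 - 22638/255 ≈ 255 - 88.776 = 166.224 → 166
B: 255 - (255-234)×(255-10)/255 = 255 - 5145/255 ≈ 255 - 20.176 = 234.824 → 235
= RGB(199, 166, 235)


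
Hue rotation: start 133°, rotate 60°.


New hue = (H + rotation) mod 360
New hue = (133 + 60) mod 360
= 193 mod 360
= 193°


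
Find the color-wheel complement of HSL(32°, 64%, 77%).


Complement = opposite side of color wheel = hue + 180°
H' = (32 + 180) mod 360 = 212°
S and L unchanged.
= HSL(212°, 64%, 77%)


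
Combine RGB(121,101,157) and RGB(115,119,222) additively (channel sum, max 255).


Additive: each channel = min(255, C₁+C₂)
R: 121+115 = 236 → 236
G: 101+119 = 220 → 220
B: 157+222 = 379 → 255
= RGB(236, 220, 255)


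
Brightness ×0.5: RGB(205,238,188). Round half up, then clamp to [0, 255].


Multiply each channel by 0.5, round half up, clamp to [0, 255]
R: 205×0.5 = 102.5 → round → 103
G: 238×0.5 = 119
B: 188×0.5 = 94
= RGB(103, 119, 94)


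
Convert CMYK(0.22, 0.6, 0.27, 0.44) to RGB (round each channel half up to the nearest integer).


R = 255 × (1-C) × (1-K) = 255 × 0.78 × 0.56 = 111.384 → 111
G = 255 × (1-M) × (1-K) = 255 × 0.40 × 0.56 = 57.12 → 57
B = 255 × (1-Y) × (1-K) = 255 × 0.73 × 0.56 = 104.244 → 104
= RGB(111, 57, 104)


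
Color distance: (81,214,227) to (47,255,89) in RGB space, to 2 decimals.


d = √[(R₁-R₂)² + (G₁-G₂)² + (B₁-B₂)²]
d = √[(81-47)² + (214-255)² + (227-89)²]
d = √[1156 + 1681 + 19044]
d = √21881
d ≈ 147.92


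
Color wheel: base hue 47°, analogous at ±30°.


Base hue: 47°
Left analog: (47 - 30) mod 360 = 17°
Right analog: (47 + 30) mod 360 = 77°
Analogous hues = 17° and 77°


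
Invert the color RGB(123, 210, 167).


Invert: (255-R, 255-G, 255-B)
R: 255-123 = 132
G: 255-210 = 45
B: 255-167 = 88
= RGB(132, 45, 88)


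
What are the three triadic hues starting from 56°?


Triadic: equally spaced at 120° intervals
H1 = 56°
H2 = (56 + 120) mod 360 = 176°
H3 = (56 + 240) mod 360 = 296°
Triadic = 56°, 176°, 296°


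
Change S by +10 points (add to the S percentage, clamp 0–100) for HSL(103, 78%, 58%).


Original S = 78%
Adjustment = +10 percentage points
New S = 78 + (10) = 88
Clamp to [0, 100] → 88
= HSL(103°, 88%, 58%)


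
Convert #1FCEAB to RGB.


1F → 31 (R)
CE → 206 (G)
AB → 171 (B)
= RGB(31, 206, 171)


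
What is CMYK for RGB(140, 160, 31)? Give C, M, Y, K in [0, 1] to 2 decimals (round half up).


R'=140/255≈0.5490, G'=160/255≈0.6275, B'=31/255≈0.1216
K = 1 - max(R',G',B') = 1 - 160/255 = 95/255 = 0.37254… → 0.37
(1-R'-K)/(1-K) simplifies to (max-R)/max with max = 160:
C = (160-140)/160 = 20/160 = 0.125 → 0.13
M = (160-160)/160 = 0/160 = 0 → 0.00
Y = (160-31)/160 = 129/160 = 0.80625 → 0.81
= CMYK(0.13, 0.00, 0.81, 0.37)


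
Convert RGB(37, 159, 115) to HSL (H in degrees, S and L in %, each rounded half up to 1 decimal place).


Normalize: R'=37/255≈0.1451, G'=159/255≈0.6235, B'=115/255≈0.4510
Max=159/255, Min=37/255, Δ=Max-Min=122/255
L = (Max+Min)/2 = (159+37)/510 = 196/510 = 0.38431… → L = 38.4%
L ≤ 0.5 → S = Δ/(Max+Min) = 122/(159+37) = 122/196 = 0.62244… → S = 62.2%
(the 1/255 factors cancel in S and H, so raw channel differences can be used)
Max is G' → H = 60 × ((B-R)/Δ + 2) = 60 × ((115-37)/122 + 2)
  78/122 + 2 = 0.6393… + 2 = 2.6393…
  H = 60 × 2.6393… = 158.360…° → H = 158.4°
= HSL(158.4°, 62.2%, 38.4%)


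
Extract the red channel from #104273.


Color: #104273
R = 10 = 16
G = 42 = 66
B = 73 = 115
Red = 16


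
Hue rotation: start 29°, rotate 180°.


New hue = (H + rotation) mod 360
New hue = (29 + 180) mod 360
= 209 mod 360
= 209°


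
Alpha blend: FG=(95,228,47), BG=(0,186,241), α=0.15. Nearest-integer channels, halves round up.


C = α×F + (1-α)×B, with 1-α = 0.85
R: 0.15×95 + 0.85×0 = 14.25 + 0.00 = 14.25 → 14
G: 0.15×228 + 0.85×186 = 34.20 + 158.10 = 192.30 → 192
B: 0.15×47 + 0.85×241 = 7.05 + 204.85 = 211.90 → 212
= RGB(14, 192, 212)


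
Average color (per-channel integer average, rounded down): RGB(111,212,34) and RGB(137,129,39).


Midpoint: each channel = ⌊(C₁+C₂)/2⌋
R: ⌊(111+137)/2⌋ = 124
G: ⌊(212+129)/2⌋ = 170
B: ⌊(34+39)/2⌋ = 36
= RGB(124, 170, 36)


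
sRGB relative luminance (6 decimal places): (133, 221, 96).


Linearize each channel (sRGB transfer function): c = v/255; c_lin = c/12.92 if c ≤ 0.04045, else ((c+0.055)/1.055)^2.4
  R: 133/255 ≈ 0.521569 > 0.04045 → ((0.521569+0.055)/1.055)^2.4 ≈ 0.234551
  G: 221/255 ≈ 0.866667 > 0.04045 → ((0.866667+0.055)/1.055)^2.4 ≈ 0.723055
  B: 96/255 ≈ 0.376471 > 0.04045 → ((0.376471+0.055)/1.055)^2.4 ≈ 0.116971
R_lin = 0.234551, G_lin = 0.723055, B_lin = 0.116971
L = 0.2126×R + 0.7152×G + 0.0722×B
L = 0.2126×0.234551 + 0.7152×0.723055 + 0.0722×0.116971
L ≈ 0.575440
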